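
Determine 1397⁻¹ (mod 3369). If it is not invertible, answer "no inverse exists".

2537

gcd(3369, 1397) by repeated division:
3369 = 2·1397 + 575
1397 = 2·575 + 247
575 = 2·247 + 81
247 = 3·81 + 4
81 = 20·4 + 1
4 = 4·1 + 0
gcd = 1, so the inverse exists. Back-substitute:
1 = 81 − 20·4
1 = −20·247 + 61·81
1 = 61·575 − 142·247
1 = −142·1397 + 345·575
1 = 345·3369 − 832·1397
Hence 1397⁻¹ ≡ -832 ≡ 2537 (mod 3369).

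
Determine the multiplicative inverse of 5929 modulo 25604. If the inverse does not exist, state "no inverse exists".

gcd(25604, 5929) by repeated division:
25604 = 4*5929 + 1888
5929 = 3*1888 + 265
1888 = 7*265 + 33
265 = 8*33 + 1
33 = 33*1 + 0
Since gcd(5929, 25604) = 1, back-substitute to write 1 as a combination:
1 = 265 − 8·33
1 = −8·1888 + 57·265
1 = 57·5929 − 179·1888
1 = −179·25604 + 773·5929
So 5929·773 ≡ 1 (mod 25604).

773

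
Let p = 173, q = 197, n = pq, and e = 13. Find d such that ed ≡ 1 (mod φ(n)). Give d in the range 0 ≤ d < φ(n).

φ(n) = (p−1)(q−1) = 172·196 = 33712.
Need d with 13·d ≡ 1 (mod 33712). Apply the extended Euclidean algorithm:
33712 = 2593*13 + 3
13 = 4*3 + 1
3 = 3*1 + 0
Back-substitute:
1 = 13 − 4·3
1 = −4·33712 + 10373·13
So 13·10373 ≡ 1 (mod 33712), hence d = 10373.

10373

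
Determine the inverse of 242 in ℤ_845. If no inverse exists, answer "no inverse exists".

Extended Euclidean algorithm:
845 = 3×242 + 119
242 = 2×119 + 4
119 = 29×4 + 3
4 = 1×3 + 1
3 = 3×1 + 0
Since gcd(242, 845) = 1, back-substitute to write 1 as a combination:
1 = 4 − 3
1 = −119 + 30·4
1 = 30·242 − 61·119
1 = −61·845 + 213·242
So 242·213 ≡ 1 (mod 845).

213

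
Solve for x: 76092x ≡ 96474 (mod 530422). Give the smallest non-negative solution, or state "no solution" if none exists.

31098

First find gcd(76092, 530422):
530422 = 6×76092 + 73870
76092 = 1×73870 + 2222
73870 = 33×2222 + 544
2222 = 4×544 + 46
544 = 11×46 + 38
46 = 1×38 + 8
38 = 4×8 + 6
8 = 1×6 + 2
6 = 3×2 + 0
gcd = 2 and 2 | 96474, so solutions exist. Divide through by 2: 38046x ≡ 48237 (mod 265211).
Now find 38046⁻¹ mod 265211:
265211 = 6*38046 + 36935
38046 = 1*36935 + 1111
36935 = 33*1111 + 272
1111 = 4*272 + 23
272 = 11*23 + 19
23 = 1*19 + 4
19 = 4*4 + 3
4 = 1*3 + 1
3 = 3*1 + 0
Back-substitute:
1 = 4 − 3
1 = −19 + 5·4
1 = 5·23 − 6·19
1 = −6·272 + 71·23
1 = 71·1111 − 290·272
1 = −290·36935 + 9641·1111
1 = 9641·38046 − 9931·36935
1 = −9931·265211 + 69227·38046
So 38046⁻¹ ≡ 69227 (mod 265211).
Then x ≡ 69227·48237 ≡ 31098 (mod 265211); the smallest non-negative solution is x = 31098.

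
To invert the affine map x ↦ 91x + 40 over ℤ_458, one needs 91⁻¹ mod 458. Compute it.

151

Extended Euclidean algorithm:
458 = 5·91 + 3
91 = 30·3 + 1
3 = 3·1 + 0
The gcd is 1. Working backward:
1 = 91 − 30·3
1 = −30·458 + 151·91
So 91·151 ≡ 1 (mod 458).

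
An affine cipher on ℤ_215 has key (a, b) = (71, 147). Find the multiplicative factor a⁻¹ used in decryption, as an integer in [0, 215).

gcd(215, 71) by repeated division:
215 = 3·71 + 2
71 = 35·2 + 1
2 = 2·1 + 0
The gcd is 1. Working backward:
1 = 71 − 35·2
1 = −35·215 + 106·71
So 71·106 ≡ 1 (mod 215).

106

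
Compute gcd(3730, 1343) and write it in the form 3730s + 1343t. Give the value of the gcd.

1

Euclidean algorithm:
3730 = 2*1343 + 1044
1343 = 1*1044 + 299
1044 = 3*299 + 147
299 = 2*147 + 5
147 = 29*5 + 2
5 = 2*2 + 1
2 = 2*1 + 0
gcd(3730, 1343) = 1.
Express as a combination:
1 = 5 − 2·2
1 = −2·147 + 59·5
1 = 59·299 − 120·147
1 = −120·1044 + 419·299
1 = 419·1343 − 539·1044
1 = −539·3730 + 1497·1343
So 1 = (-539)·3730 + (1497)·1343.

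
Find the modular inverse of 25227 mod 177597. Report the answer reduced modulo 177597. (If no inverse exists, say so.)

no inverse exists

Compute gcd(25227, 177597):
177597 = 7×25227 + 1008
25227 = 25×1008 + 27
1008 = 37×27 + 9
27 = 3×9 + 0
Since gcd = 9 > 1, 25227 is not a unit mod 177597.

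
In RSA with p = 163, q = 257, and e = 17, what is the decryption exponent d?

φ(n) = (p−1)(q−1) = 162·256 = 41472.
Need d with 17·d ≡ 1 (mod 41472). Apply the extended Euclidean algorithm:
41472 = 2439*17 + 9
17 = 1*9 + 8
9 = 1*8 + 1
8 = 8*1 + 0
Back-substitute:
1 = 9 − 8
1 = −17 + 2·9
1 = 2·41472 − 4879·17
So 17·(-4879) ≡ 1 (mod 41472), hence d ≡ -4879 ≡ 36593 (mod 41472).

36593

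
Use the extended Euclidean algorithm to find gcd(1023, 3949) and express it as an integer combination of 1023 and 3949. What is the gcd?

11

Apply Euclid's algorithm to 3949 and 1023:
3949 = 3*1023 + 880
1023 = 1*880 + 143
880 = 6*143 + 22
143 = 6*22 + 11
22 = 2*11 + 0
gcd(1023, 3949) = 11.
Working backward:
11 = 143 − 6·22
11 = −6·880 + 37·143
11 = 37·1023 − 43·880
11 = −43·3949 + 166·1023
So 11 = (-43)·3949 + (166)·1023.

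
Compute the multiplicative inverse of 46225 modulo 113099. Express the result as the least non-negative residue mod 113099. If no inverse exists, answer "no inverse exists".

34134

Apply the Euclidean algorithm to 113099 and 46225:
113099 = 2×46225 + 20649
46225 = 2×20649 + 4927
20649 = 4×4927 + 941
4927 = 5×941 + 222
941 = 4×222 + 53
222 = 4×53 + 10
53 = 5×10 + 3
10 = 3×3 + 1
3 = 3×1 + 0
gcd = 1, so the inverse exists. Back-substitute:
1 = 10 − 3·3
1 = −3·53 + 16·10
1 = 16·222 − 67·53
1 = −67·941 + 284·222
1 = 284·4927 − 1487·941
1 = −1487·20649 + 6232·4927
1 = 6232·46225 − 13951·20649
1 = −13951·113099 + 34134·46225
So 46225·34134 ≡ 1 (mod 113099).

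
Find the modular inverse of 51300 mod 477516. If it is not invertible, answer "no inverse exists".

no inverse exists

Euclidean algorithm on 477516, 51300:
477516 = 9×51300 + 15816
51300 = 3×15816 + 3852
15816 = 4×3852 + 408
3852 = 9×408 + 180
408 = 2×180 + 48
180 = 3×48 + 36
48 = 1×36 + 12
36 = 3×12 + 0
Since gcd = 12 > 1, 51300 is not a unit mod 477516.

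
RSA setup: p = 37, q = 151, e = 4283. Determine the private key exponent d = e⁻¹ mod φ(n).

φ(n) = (p−1)(q−1) = 36·150 = 5400.
Need d with 4283·d ≡ 1 (mod 5400). Apply the extended Euclidean algorithm:
5400 = 1*4283 + 1117
4283 = 3*1117 + 932
1117 = 1*932 + 185
932 = 5*185 + 7
185 = 26*7 + 3
7 = 2*3 + 1
3 = 3*1 + 0
Back-substitute:
1 = 7 − 2·3
1 = −2·185 + 53·7
1 = 53·932 − 267·185
1 = −267·1117 + 320·932
1 = 320·4283 − 1227·1117
1 = −1227·5400 + 1547·4283
So 4283·1547 ≡ 1 (mod 5400), hence d = 1547.

1547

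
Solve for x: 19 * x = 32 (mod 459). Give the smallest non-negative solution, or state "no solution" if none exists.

50

First find gcd(19, 459):
459 = 24×19 + 3
19 = 6×3 + 1
3 = 3×1 + 0
gcd = 1, so a unique solution mod 459 exists.
Back-substitute for the Bézout coefficients:
1 = 19 − 6·3
1 = −6·459 + 145·19
So 19·(145) ≡ 1 (mod 459), giving 19⁻¹ ≡ 145.
x ≡ 19⁻¹·32 ≡ 145·32 ≡ 50 (mod 459).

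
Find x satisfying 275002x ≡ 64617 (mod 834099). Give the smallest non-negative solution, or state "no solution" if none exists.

First find gcd(275002, 834099):
834099 = 3×275002 + 9093
275002 = 30×9093 + 2212
9093 = 4×2212 + 245
2212 = 9×245 + 7
245 = 35×7 + 0
gcd = 7 and 7 | 64617, so solutions exist. Divide through by 7: 39286x ≡ 9231 (mod 119157).
Now find 39286⁻¹ mod 119157:
119157 = 3·39286 + 1299
39286 = 30·1299 + 316
1299 = 4·316 + 35
316 = 9·35 + 1
35 = 35·1 + 0
Back-substitute:
1 = 316 − 9·35
1 = −9·1299 + 37·316
1 = 37·39286 − 1119·1299
1 = −1119·119157 + 3394·39286
So 39286⁻¹ ≡ 3394 (mod 119157).
Then x ≡ 3394·9231 ≡ 110880 (mod 119157); the smallest non-negative solution is x = 110880.

110880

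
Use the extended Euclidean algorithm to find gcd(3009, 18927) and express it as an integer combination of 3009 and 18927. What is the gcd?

3

Repeated division:
18927 = 6·3009 + 873
3009 = 3·873 + 390
873 = 2·390 + 93
390 = 4·93 + 18
93 = 5·18 + 3
18 = 6·3 + 0
gcd(3009, 18927) = 3.
Express as a combination:
3 = 93 − 5·18
3 = −5·390 + 21·93
3 = 21·873 − 47·390
3 = −47·3009 + 162·873
3 = 162·18927 − 1019·3009
So 3 = (162)·18927 + (-1019)·3009.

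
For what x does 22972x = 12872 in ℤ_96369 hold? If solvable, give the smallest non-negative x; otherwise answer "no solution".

First find gcd(22972, 96369):
96369 = 4·22972 + 4481
22972 = 5·4481 + 567
4481 = 7·567 + 512
567 = 1·512 + 55
512 = 9·55 + 17
55 = 3·17 + 4
17 = 4·4 + 1
4 = 4·1 + 0
gcd = 1, so a unique solution mod 96369 exists.
Back-substitute for the Bézout coefficients:
1 = 17 − 4·4
1 = −4·55 + 13·17
1 = 13·512 − 121·55
1 = −121·567 + 134·512
1 = 134·4481 − 1059·567
1 = −1059·22972 + 5429·4481
1 = 5429·96369 − 22775·22972
So 22972·(-22775) ≡ 1 (mod 96369), giving 22972⁻¹ ≡ 73594.
x ≡ 22972⁻¹·12872 ≡ 73594·12872 ≡ 91067 (mod 96369).

91067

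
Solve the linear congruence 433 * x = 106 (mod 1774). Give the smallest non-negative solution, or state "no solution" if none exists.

First find gcd(433, 1774):
1774 = 4×433 + 42
433 = 10×42 + 13
42 = 3×13 + 3
13 = 4×3 + 1
3 = 3×1 + 0
gcd = 1, so a unique solution mod 1774 exists.
Back-substitute for the Bézout coefficients:
1 = 13 − 4·3
1 = −4·42 + 13·13
1 = 13·433 − 134·42
1 = −134·1774 + 549·433
So 433·(549) ≡ 1 (mod 1774), giving 433⁻¹ ≡ 549.
x ≡ 433⁻¹·106 ≡ 549·106 ≡ 1426 (mod 1774).

1426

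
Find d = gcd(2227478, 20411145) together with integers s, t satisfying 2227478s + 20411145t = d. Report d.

Euclidean algorithm:
20411145 = 9*2227478 + 363843
2227478 = 6*363843 + 44420
363843 = 8*44420 + 8483
44420 = 5*8483 + 2005
8483 = 4*2005 + 463
2005 = 4*463 + 153
463 = 3*153 + 4
153 = 38*4 + 1
4 = 4*1 + 0
gcd(2227478, 20411145) = 1.
Working backward:
1 = 153 − 38·4
1 = −38·463 + 115·153
1 = 115·2005 − 498·463
1 = −498·8483 + 2107·2005
1 = 2107·44420 − 11033·8483
1 = −11033·363843 + 90371·44420
1 = 90371·2227478 − 553259·363843
1 = −553259·20411145 + 5069702·2227478
So 1 = (-553259)·20411145 + (5069702)·2227478.

1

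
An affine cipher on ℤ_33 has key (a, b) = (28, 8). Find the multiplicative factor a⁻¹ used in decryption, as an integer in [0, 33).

13

Extended Euclidean algorithm:
33 = 1×28 + 5
28 = 5×5 + 3
5 = 1×3 + 2
3 = 1×2 + 1
2 = 2×1 + 0
Since gcd(28, 33) = 1, back-substitute to write 1 as a combination:
1 = 3 − 2
1 = −5 + 2·3
1 = 2·28 − 11·5
1 = −11·33 + 13·28
So 28·13 ≡ 1 (mod 33).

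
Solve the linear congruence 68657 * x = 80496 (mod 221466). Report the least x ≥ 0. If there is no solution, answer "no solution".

First find gcd(68657, 221466):
221466 = 3*68657 + 15495
68657 = 4*15495 + 6677
15495 = 2*6677 + 2141
6677 = 3*2141 + 254
2141 = 8*254 + 109
254 = 2*109 + 36
109 = 3*36 + 1
36 = 36*1 + 0
gcd = 1, so a unique solution mod 221466 exists.
Back-substitute for the Bézout coefficients:
1 = 109 − 3·36
1 = −3·254 + 7·109
1 = 7·2141 − 59·254
1 = −59·6677 + 184·2141
1 = 184·15495 − 427·6677
1 = −427·68657 + 1892·15495
1 = 1892·221466 − 6103·68657
So 68657·(-6103) ≡ 1 (mod 221466), giving 68657⁻¹ ≡ 215363.
x ≡ 68657⁻¹·80496 ≡ 215363·80496 ≡ 165966 (mod 221466).

165966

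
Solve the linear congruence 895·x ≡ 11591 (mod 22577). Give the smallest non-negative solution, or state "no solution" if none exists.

First find gcd(895, 22577):
22577 = 25*895 + 202
895 = 4*202 + 87
202 = 2*87 + 28
87 = 3*28 + 3
28 = 9*3 + 1
3 = 3*1 + 0
gcd = 1, so a unique solution mod 22577 exists.
Back-substitute for the Bézout coefficients:
1 = 28 − 9·3
1 = −9·87 + 28·28
1 = 28·202 − 65·87
1 = −65·895 + 288·202
1 = 288·22577 − 7265·895
So 895·(-7265) ≡ 1 (mod 22577), giving 895⁻¹ ≡ 15312.
x ≡ 895⁻¹·11591 ≡ 15312·11591 ≡ 3595 (mod 22577).

3595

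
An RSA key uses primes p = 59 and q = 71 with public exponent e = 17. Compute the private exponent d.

φ(n) = (p−1)(q−1) = 58·70 = 4060.
Need d with 17·d ≡ 1 (mod 4060). Apply the extended Euclidean algorithm:
4060 = 238×17 + 14
17 = 1×14 + 3
14 = 4×3 + 2
3 = 1×2 + 1
2 = 2×1 + 0
Back-substitute:
1 = 3 − 2
1 = −14 + 5·3
1 = 5·17 − 6·14
1 = −6·4060 + 1433·17
So 17·1433 ≡ 1 (mod 4060), hence d = 1433.

1433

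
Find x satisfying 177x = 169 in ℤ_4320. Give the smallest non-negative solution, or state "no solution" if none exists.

no solution

gcd(177, 4320):
4320 = 24×177 + 72
177 = 2×72 + 33
72 = 2×33 + 6
33 = 5×6 + 3
6 = 2×3 + 0
gcd = 3, but 3 ∤ 169, so the congruence has no solution.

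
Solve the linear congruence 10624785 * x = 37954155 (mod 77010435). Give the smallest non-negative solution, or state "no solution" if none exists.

4306478

First find gcd(10624785, 77010435):
77010435 = 7*10624785 + 2636940
10624785 = 4*2636940 + 77025
2636940 = 34*77025 + 18090
77025 = 4*18090 + 4665
18090 = 3*4665 + 4095
4665 = 1*4095 + 570
4095 = 7*570 + 105
570 = 5*105 + 45
105 = 2*45 + 15
45 = 3*15 + 0
gcd = 15 and 15 | 37954155, so solutions exist. Divide through by 15: 708319x ≡ 2530277 (mod 5134029).
Now find 708319⁻¹ mod 5134029:
5134029 = 7*708319 + 175796
708319 = 4*175796 + 5135
175796 = 34*5135 + 1206
5135 = 4*1206 + 311
1206 = 3*311 + 273
311 = 1*273 + 38
273 = 7*38 + 7
38 = 5*7 + 3
7 = 2*3 + 1
3 = 3*1 + 0
Back-substitute:
1 = 7 − 2·3
1 = −2·38 + 11·7
1 = 11·273 − 79·38
1 = −79·311 + 90·273
1 = 90·1206 − 349·311
1 = −349·5135 + 1486·1206
1 = 1486·175796 − 50873·5135
1 = −50873·708319 + 204978·175796
1 = 204978·5134029 − 1485719·708319
So 708319·(-1485719) ≡ 1 (mod 5134029), i.e. 708319⁻¹ ≡ 3648310.
Then x ≡ 3648310·2530277 ≡ 4306478 (mod 5134029); the smallest non-negative solution is x = 4306478.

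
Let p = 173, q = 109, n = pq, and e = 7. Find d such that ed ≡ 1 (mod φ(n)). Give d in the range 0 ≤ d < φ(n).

10615

φ(n) = (p−1)(q−1) = 172·108 = 18576.
Need d with 7·d ≡ 1 (mod 18576). Apply the extended Euclidean algorithm:
18576 = 2653×7 + 5
7 = 1×5 + 2
5 = 2×2 + 1
2 = 2×1 + 0
Back-substitute:
1 = 5 − 2·2
1 = −2·7 + 3·5
1 = 3·18576 − 7961·7
So 7·(-7961) ≡ 1 (mod 18576), hence d ≡ -7961 ≡ 10615 (mod 18576).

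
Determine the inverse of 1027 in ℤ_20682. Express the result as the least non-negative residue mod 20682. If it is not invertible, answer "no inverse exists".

14419

Extended Euclidean algorithm:
20682 = 20*1027 + 142
1027 = 7*142 + 33
142 = 4*33 + 10
33 = 3*10 + 3
10 = 3*3 + 1
3 = 3*1 + 0
The gcd is 1. Working backward:
1 = 10 − 3·3
1 = −3·33 + 10·10
1 = 10·142 − 43·33
1 = −43·1027 + 311·142
1 = 311·20682 − 6263·1027
Thus 1027·(-6263) ≡ 1 (mod 20682); reducing, -6263 mod 20682 = 14419.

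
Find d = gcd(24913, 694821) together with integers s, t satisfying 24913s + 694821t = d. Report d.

Euclidean algorithm:
694821 = 27×24913 + 22170
24913 = 1×22170 + 2743
22170 = 8×2743 + 226
2743 = 12×226 + 31
226 = 7×31 + 9
31 = 3×9 + 4
9 = 2×4 + 1
4 = 4×1 + 0
gcd(24913, 694821) = 1.
Back-substituting:
1 = 9 − 2·4
1 = −2·31 + 7·9
1 = 7·226 − 51·31
1 = −51·2743 + 619·226
1 = 619·22170 − 5003·2743
1 = −5003·24913 + 5622·22170
1 = 5622·694821 − 156797·24913
So 1 = (5622)·694821 + (-156797)·24913.

1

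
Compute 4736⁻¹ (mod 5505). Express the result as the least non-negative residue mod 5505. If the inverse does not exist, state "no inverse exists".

4016

gcd(5505, 4736) by repeated division:
5505 = 1×4736 + 769
4736 = 6×769 + 122
769 = 6×122 + 37
122 = 3×37 + 11
37 = 3×11 + 4
11 = 2×4 + 3
4 = 1×3 + 1
3 = 3×1 + 0
gcd = 1, so the inverse exists. Back-substitute:
1 = 4 − 3
1 = −11 + 3·4
1 = 3·37 − 10·11
1 = −10·122 + 33·37
1 = 33·769 − 208·122
1 = −208·4736 + 1281·769
1 = 1281·5505 − 1489·4736
Thus 4736·(-1489) ≡ 1 (mod 5505); reducing, -1489 mod 5505 = 4016.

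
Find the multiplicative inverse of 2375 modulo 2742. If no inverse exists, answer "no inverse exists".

2219

Run Euclid on (2742, 2375):
2742 = 1×2375 + 367
2375 = 6×367 + 173
367 = 2×173 + 21
173 = 8×21 + 5
21 = 4×5 + 1
5 = 5×1 + 0
The gcd is 1. Working backward:
1 = 21 − 4·5
1 = −4·173 + 33·21
1 = 33·367 − 70·173
1 = −70·2375 + 453·367
1 = 453·2742 − 523·2375
Thus 2375·(-523) ≡ 1 (mod 2742); reducing, -523 mod 2742 = 2219.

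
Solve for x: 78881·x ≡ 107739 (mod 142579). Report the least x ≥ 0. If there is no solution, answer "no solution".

48273

First find gcd(78881, 142579):
142579 = 1*78881 + 63698
78881 = 1*63698 + 15183
63698 = 4*15183 + 2966
15183 = 5*2966 + 353
2966 = 8*353 + 142
353 = 2*142 + 69
142 = 2*69 + 4
69 = 17*4 + 1
4 = 4*1 + 0
gcd = 1, so a unique solution mod 142579 exists.
Back-substitute for the Bézout coefficients:
1 = 69 − 17·4
1 = −17·142 + 35·69
1 = 35·353 − 87·142
1 = −87·2966 + 731·353
1 = 731·15183 − 3742·2966
1 = −3742·63698 + 15699·15183
1 = 15699·78881 − 19441·63698
1 = −19441·142579 + 35140·78881
So 78881·(35140) ≡ 1 (mod 142579), giving 78881⁻¹ ≡ 35140.
x ≡ 78881⁻¹·107739 ≡ 35140·107739 ≡ 48273 (mod 142579).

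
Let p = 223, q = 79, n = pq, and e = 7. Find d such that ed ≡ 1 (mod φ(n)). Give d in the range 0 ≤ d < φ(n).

φ(n) = (p−1)(q−1) = 222·78 = 17316.
Need d with 7·d ≡ 1 (mod 17316). Apply the extended Euclidean algorithm:
17316 = 2473·7 + 5
7 = 1·5 + 2
5 = 2·2 + 1
2 = 2·1 + 0
Back-substitute:
1 = 5 − 2·2
1 = −2·7 + 3·5
1 = 3·17316 − 7421·7
So 7·(-7421) ≡ 1 (mod 17316), hence d ≡ -7421 ≡ 9895 (mod 17316).

9895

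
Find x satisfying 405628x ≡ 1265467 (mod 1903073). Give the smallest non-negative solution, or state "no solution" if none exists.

First find gcd(405628, 1903073):
1903073 = 4×405628 + 280561
405628 = 1×280561 + 125067
280561 = 2×125067 + 30427
125067 = 4×30427 + 3359
30427 = 9×3359 + 196
3359 = 17×196 + 27
196 = 7×27 + 7
27 = 3×7 + 6
7 = 1×6 + 1
6 = 6×1 + 0
gcd = 1, so a unique solution mod 1903073 exists.
Back-substitute for the Bézout coefficients:
1 = 7 − 6
1 = −27 + 4·7
1 = 4·196 − 29·27
1 = −29·3359 + 497·196
1 = 497·30427 − 4502·3359
1 = −4502·125067 + 18505·30427
1 = 18505·280561 − 41512·125067
1 = −41512·405628 + 60017·280561
1 = 60017·1903073 − 281580·405628
So 405628·(-281580) ≡ 1 (mod 1903073), giving 405628⁻¹ ≡ 1621493.
x ≡ 405628⁻¹·1265467 ≡ 1621493·1265467 ≡ 1190660 (mod 1903073).

1190660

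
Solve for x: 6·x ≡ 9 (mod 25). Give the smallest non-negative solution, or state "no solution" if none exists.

14

First find gcd(6, 25):
25 = 4*6 + 1
6 = 6*1 + 0
gcd = 1, so a unique solution mod 25 exists.
Back-substitute for the Bézout coefficients:
1 = 25 − 4·6
So 6·(-4) ≡ 1 (mod 25), giving 6⁻¹ ≡ 21.
x ≡ 6⁻¹·9 ≡ 21·9 ≡ 14 (mod 25).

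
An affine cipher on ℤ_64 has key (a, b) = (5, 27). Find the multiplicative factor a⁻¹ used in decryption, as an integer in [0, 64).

13

Extended Euclidean algorithm:
64 = 12·5 + 4
5 = 1·4 + 1
4 = 4·1 + 0
The gcd is 1. Working backward:
1 = 5 − 4
1 = −64 + 13·5
So 5·13 ≡ 1 (mod 64).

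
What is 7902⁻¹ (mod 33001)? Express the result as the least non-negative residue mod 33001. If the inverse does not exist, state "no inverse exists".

gcd(33001, 7902) by repeated division:
33001 = 4*7902 + 1393
7902 = 5*1393 + 937
1393 = 1*937 + 456
937 = 2*456 + 25
456 = 18*25 + 6
25 = 4*6 + 1
6 = 6*1 + 0
gcd = 1, so the inverse exists. Back-substitute:
1 = 25 − 4·6
1 = −4·456 + 73·25
1 = 73·937 − 150·456
1 = −150·1393 + 223·937
1 = 223·7902 − 1265·1393
1 = −1265·33001 + 5283·7902
So 7902·5283 ≡ 1 (mod 33001).

5283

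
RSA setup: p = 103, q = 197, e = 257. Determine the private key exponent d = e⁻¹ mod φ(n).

φ(n) = (p−1)(q−1) = 102·196 = 19992.
Need d with 257·d ≡ 1 (mod 19992). Apply the extended Euclidean algorithm:
19992 = 77×257 + 203
257 = 1×203 + 54
203 = 3×54 + 41
54 = 1×41 + 13
41 = 3×13 + 2
13 = 6×2 + 1
2 = 2×1 + 0
Back-substitute:
1 = 13 − 6·2
1 = −6·41 + 19·13
1 = 19·54 − 25·41
1 = −25·203 + 94·54
1 = 94·257 − 119·203
1 = −119·19992 + 9257·257
So 257·9257 ≡ 1 (mod 19992), hence d = 9257.

9257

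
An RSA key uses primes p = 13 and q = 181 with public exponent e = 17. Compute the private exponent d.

φ(n) = (p−1)(q−1) = 12·180 = 2160.
Need d with 17·d ≡ 1 (mod 2160). Apply the extended Euclidean algorithm:
2160 = 127*17 + 1
17 = 17*1 + 0
Back-substitute:
1 = 2160 − 127·17
So 17·(-127) ≡ 1 (mod 2160), hence d ≡ -127 ≡ 2033 (mod 2160).

2033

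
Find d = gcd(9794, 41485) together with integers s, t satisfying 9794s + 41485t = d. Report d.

1

Euclidean algorithm:
41485 = 4*9794 + 2309
9794 = 4*2309 + 558
2309 = 4*558 + 77
558 = 7*77 + 19
77 = 4*19 + 1
19 = 19*1 + 0
gcd(9794, 41485) = 1.
Working backward:
1 = 77 − 4·19
1 = −4·558 + 29·77
1 = 29·2309 − 120·558
1 = −120·9794 + 509·2309
1 = 509·41485 − 2156·9794
So 1 = (509)·41485 + (-2156)·9794.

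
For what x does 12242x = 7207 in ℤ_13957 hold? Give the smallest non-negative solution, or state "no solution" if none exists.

7369

First find gcd(12242, 13957):
13957 = 1·12242 + 1715
12242 = 7·1715 + 237
1715 = 7·237 + 56
237 = 4·56 + 13
56 = 4·13 + 4
13 = 3·4 + 1
4 = 4·1 + 0
gcd = 1, so a unique solution mod 13957 exists.
Back-substitute for the Bézout coefficients:
1 = 13 − 3·4
1 = −3·56 + 13·13
1 = 13·237 − 55·56
1 = −55·1715 + 398·237
1 = 398·12242 − 2841·1715
1 = −2841·13957 + 3239·12242
So 12242·(3239) ≡ 1 (mod 13957), giving 12242⁻¹ ≡ 3239.
x ≡ 12242⁻¹·7207 ≡ 3239·7207 ≡ 7369 (mod 13957).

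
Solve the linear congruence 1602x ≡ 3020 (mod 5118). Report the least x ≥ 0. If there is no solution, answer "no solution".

no solution

gcd(1602, 5118):
5118 = 3·1602 + 312
1602 = 5·312 + 42
312 = 7·42 + 18
42 = 2·18 + 6
18 = 3·6 + 0
gcd = 6, but 6 ∤ 3020, so the congruence has no solution.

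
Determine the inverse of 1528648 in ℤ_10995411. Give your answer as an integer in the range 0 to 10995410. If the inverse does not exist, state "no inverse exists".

Run Euclid on (10995411, 1528648):
10995411 = 7*1528648 + 294875
1528648 = 5*294875 + 54273
294875 = 5*54273 + 23510
54273 = 2*23510 + 7253
23510 = 3*7253 + 1751
7253 = 4*1751 + 249
1751 = 7*249 + 8
249 = 31*8 + 1
8 = 8*1 + 0
gcd = 1, so the inverse exists. Back-substitute:
1 = 249 − 31·8
1 = −31·1751 + 218·249
1 = 218·7253 − 903·1751
1 = −903·23510 + 2927·7253
1 = 2927·54273 − 6757·23510
1 = −6757·294875 + 36712·54273
1 = 36712·1528648 − 190317·294875
1 = −190317·10995411 + 1368931·1528648
So 1528648·1368931 ≡ 1 (mod 10995411).

1368931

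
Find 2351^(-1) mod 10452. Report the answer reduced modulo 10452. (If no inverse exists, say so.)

7091

Run Euclid on (10452, 2351):
10452 = 4×2351 + 1048
2351 = 2×1048 + 255
1048 = 4×255 + 28
255 = 9×28 + 3
28 = 9×3 + 1
3 = 3×1 + 0
Since gcd(2351, 10452) = 1, back-substitute to write 1 as a combination:
1 = 28 − 9·3
1 = −9·255 + 82·28
1 = 82·1048 − 337·255
1 = −337·2351 + 756·1048
1 = 756·10452 − 3361·2351
Thus 2351·(-3361) ≡ 1 (mod 10452); reducing, -3361 mod 10452 = 7091.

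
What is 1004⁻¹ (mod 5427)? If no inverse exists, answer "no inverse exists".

Apply the Euclidean algorithm to 5427 and 1004:
5427 = 5*1004 + 407
1004 = 2*407 + 190
407 = 2*190 + 27
190 = 7*27 + 1
27 = 27*1 + 0
gcd = 1, so the inverse exists. Back-substitute:
1 = 190 − 7·27
1 = −7·407 + 15·190
1 = 15·1004 − 37·407
1 = −37·5427 + 200·1004
So 1004·200 ≡ 1 (mod 5427).

200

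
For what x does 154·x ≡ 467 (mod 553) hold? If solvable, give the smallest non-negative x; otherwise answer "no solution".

no solution

gcd(154, 553):
553 = 3*154 + 91
154 = 1*91 + 63
91 = 1*63 + 28
63 = 2*28 + 7
28 = 4*7 + 0
gcd = 7, but 7 ∤ 467, so the congruence has no solution.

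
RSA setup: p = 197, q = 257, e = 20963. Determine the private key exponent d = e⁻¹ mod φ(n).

φ(n) = (p−1)(q−1) = 196·256 = 50176.
Need d with 20963·d ≡ 1 (mod 50176). Apply the extended Euclidean algorithm:
50176 = 2·20963 + 8250
20963 = 2·8250 + 4463
8250 = 1·4463 + 3787
4463 = 1·3787 + 676
3787 = 5·676 + 407
676 = 1·407 + 269
407 = 1·269 + 138
269 = 1·138 + 131
138 = 1·131 + 7
131 = 18·7 + 5
7 = 1·5 + 2
5 = 2·2 + 1
2 = 2·1 + 0
Back-substitute:
1 = 5 − 2·2
1 = −2·7 + 3·5
1 = 3·131 − 56·7
1 = −56·138 + 59·131
1 = 59·269 − 115·138
1 = −115·407 + 174·269
1 = 174·676 − 289·407
1 = −289·3787 + 1619·676
1 = 1619·4463 − 1908·3787
1 = −1908·8250 + 3527·4463
1 = 3527·20963 − 8962·8250
1 = −8962·50176 + 21451·20963
So 20963·21451 ≡ 1 (mod 50176), hence d = 21451.

21451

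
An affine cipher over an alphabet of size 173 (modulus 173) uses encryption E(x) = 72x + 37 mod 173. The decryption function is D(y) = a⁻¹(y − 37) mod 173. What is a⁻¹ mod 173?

gcd(173, 72) by repeated division:
173 = 2·72 + 29
72 = 2·29 + 14
29 = 2·14 + 1
14 = 14·1 + 0
Since gcd(72, 173) = 1, back-substitute to write 1 as a combination:
1 = 29 − 2·14
1 = −2·72 + 5·29
1 = 5·173 − 12·72
Thus 72·(-12) ≡ 1 (mod 173); reducing, -12 mod 173 = 161.

161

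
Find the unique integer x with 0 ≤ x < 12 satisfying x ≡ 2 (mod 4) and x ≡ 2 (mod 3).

Write x = 2 + 4·k. Then 4·k ≡ 2 − 2 ≡ 0 (mod 3).
Need 4⁻¹ mod 3. Extended Euclid on (3, 1):
3 = 3*1 + 0
4⁻¹ ≡ 1 (mod 3), so k ≡ 1·0 ≡ 0 (mod 3).
x = 2 + 4·0 = 2.

2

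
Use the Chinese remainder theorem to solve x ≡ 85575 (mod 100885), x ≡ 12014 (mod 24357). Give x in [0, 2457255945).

1308664910

Write x = 85575 + 100885·k. Then 100885·k ≡ 12014 − 85575 ≡ 23867 (mod 24357).
Need 100885⁻¹ mod 24357. Extended Euclid on (24357, 3457):
24357 = 7*3457 + 158
3457 = 21*158 + 139
158 = 1*139 + 19
139 = 7*19 + 6
19 = 3*6 + 1
6 = 6*1 + 0
Back-substitute:
1 = 19 − 3·6
1 = −3·139 + 22·19
1 = 22·158 − 25·139
1 = −25·3457 + 547·158
1 = 547·24357 − 3854·3457
100885⁻¹ ≡ 20503 (mod 24357), so k ≡ 20503·23867 ≡ 12971 (mod 24357).
x = 85575 + 100885·12971 = 1308664910.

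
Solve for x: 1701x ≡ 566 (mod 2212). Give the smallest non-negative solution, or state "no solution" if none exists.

gcd(1701, 2212):
2212 = 1×1701 + 511
1701 = 3×511 + 168
511 = 3×168 + 7
168 = 24×7 + 0
gcd = 7, but 7 ∤ 566, so the congruence has no solution.

no solution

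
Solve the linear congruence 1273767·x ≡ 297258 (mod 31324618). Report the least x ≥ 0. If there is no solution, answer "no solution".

28245932

First find gcd(1273767, 31324618):
31324618 = 24×1273767 + 754210
1273767 = 1×754210 + 519557
754210 = 1×519557 + 234653
519557 = 2×234653 + 50251
234653 = 4×50251 + 33649
50251 = 1×33649 + 16602
33649 = 2×16602 + 445
16602 = 37×445 + 137
445 = 3×137 + 34
137 = 4×34 + 1
34 = 34×1 + 0
gcd = 1, so a unique solution mod 31324618 exists.
Back-substitute for the Bézout coefficients:
1 = 137 − 4·34
1 = −4·445 + 13·137
1 = 13·16602 − 485·445
1 = −485·33649 + 983·16602
1 = 983·50251 − 1468·33649
1 = −1468·234653 + 6855·50251
1 = 6855·519557 − 15178·234653
1 = −15178·754210 + 22033·519557
1 = 22033·1273767 − 37211·754210
1 = −37211·31324618 + 915097·1273767
So 1273767·(915097) ≡ 1 (mod 31324618), giving 1273767⁻¹ ≡ 915097.
x ≡ 1273767⁻¹·297258 ≡ 915097·297258 ≡ 28245932 (mod 31324618).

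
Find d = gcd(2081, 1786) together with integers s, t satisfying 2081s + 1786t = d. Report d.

1

Euclidean algorithm:
2081 = 1×1786 + 295
1786 = 6×295 + 16
295 = 18×16 + 7
16 = 2×7 + 2
7 = 3×2 + 1
2 = 2×1 + 0
gcd(2081, 1786) = 1.
Back-substituting:
1 = 7 − 3·2
1 = −3·16 + 7·7
1 = 7·295 − 129·16
1 = −129·1786 + 781·295
1 = 781·2081 − 910·1786
So 1 = (781)·2081 + (-910)·1786.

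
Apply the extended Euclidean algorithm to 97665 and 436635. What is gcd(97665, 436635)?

Repeated division:
436635 = 4·97665 + 45975
97665 = 2·45975 + 5715
45975 = 8·5715 + 255
5715 = 22·255 + 105
255 = 2·105 + 45
105 = 2·45 + 15
45 = 3·15 + 0
gcd(97665, 436635) = 15.
Back-substituting:
15 = 105 − 2·45
15 = −2·255 + 5·105
15 = 5·5715 − 112·255
15 = −112·45975 + 901·5715
15 = 901·97665 − 1914·45975
15 = −1914·436635 + 8557·97665
So 15 = (-1914)·436635 + (8557)·97665.

15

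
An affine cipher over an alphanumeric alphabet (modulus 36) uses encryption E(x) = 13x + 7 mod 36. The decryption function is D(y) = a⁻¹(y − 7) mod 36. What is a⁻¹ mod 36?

Extended Euclidean algorithm:
36 = 2*13 + 10
13 = 1*10 + 3
10 = 3*3 + 1
3 = 3*1 + 0
gcd = 1, so the inverse exists. Back-substitute:
1 = 10 − 3·3
1 = −3·13 + 4·10
1 = 4·36 − 11·13
Thus 13·(-11) ≡ 1 (mod 36); reducing, -11 mod 36 = 25.

25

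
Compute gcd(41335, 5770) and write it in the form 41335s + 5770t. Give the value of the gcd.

Euclidean algorithm:
41335 = 7×5770 + 945
5770 = 6×945 + 100
945 = 9×100 + 45
100 = 2×45 + 10
45 = 4×10 + 5
10 = 2×5 + 0
gcd(41335, 5770) = 5.
Working backward:
5 = 45 − 4·10
5 = −4·100 + 9·45
5 = 9·945 − 85·100
5 = −85·5770 + 519·945
5 = 519·41335 − 3718·5770
So 5 = (519)·41335 + (-3718)·5770.

5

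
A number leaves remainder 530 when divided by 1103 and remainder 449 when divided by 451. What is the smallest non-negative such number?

Write x = 530 + 1103·k. Then 1103·k ≡ 449 − 530 ≡ 370 (mod 451).
Need 1103⁻¹ mod 451. Extended Euclid on (451, 201):
451 = 2·201 + 49
201 = 4·49 + 5
49 = 9·5 + 4
5 = 1·4 + 1
4 = 4·1 + 0
Back-substitute:
1 = 5 − 4
1 = −49 + 10·5
1 = 10·201 − 41·49
1 = −41·451 + 92·201
1103⁻¹ ≡ 92 (mod 451), so k ≡ 92·370 ≡ 215 (mod 451).
x = 530 + 1103·215 = 237675.

237675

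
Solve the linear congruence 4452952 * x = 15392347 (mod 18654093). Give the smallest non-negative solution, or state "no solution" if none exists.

11410420

First find gcd(4452952, 18654093):
18654093 = 4*4452952 + 842285
4452952 = 5*842285 + 241527
842285 = 3*241527 + 117704
241527 = 2*117704 + 6119
117704 = 19*6119 + 1443
6119 = 4*1443 + 347
1443 = 4*347 + 55
347 = 6*55 + 17
55 = 3*17 + 4
17 = 4*4 + 1
4 = 4*1 + 0
gcd = 1, so a unique solution mod 18654093 exists.
Back-substitute for the Bézout coefficients:
1 = 17 − 4·4
1 = −4·55 + 13·17
1 = 13·347 − 82·55
1 = −82·1443 + 341·347
1 = 341·6119 − 1446·1443
1 = −1446·117704 + 27815·6119
1 = 27815·241527 − 57076·117704
1 = −57076·842285 + 199043·241527
1 = 199043·4452952 − 1052291·842285
1 = −1052291·18654093 + 4408207·4452952
So 4452952·(4408207) ≡ 1 (mod 18654093), giving 4452952⁻¹ ≡ 4408207.
x ≡ 4452952⁻¹·15392347 ≡ 4408207·15392347 ≡ 11410420 (mod 18654093).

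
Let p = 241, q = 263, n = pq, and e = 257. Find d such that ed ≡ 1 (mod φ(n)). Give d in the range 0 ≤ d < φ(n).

φ(n) = (p−1)(q−1) = 240·262 = 62880.
Need d with 257·d ≡ 1 (mod 62880). Apply the extended Euclidean algorithm:
62880 = 244*257 + 172
257 = 1*172 + 85
172 = 2*85 + 2
85 = 42*2 + 1
2 = 2*1 + 0
Back-substitute:
1 = 85 − 42·2
1 = −42·172 + 85·85
1 = 85·257 − 127·172
1 = −127·62880 + 31073·257
So 257·31073 ≡ 1 (mod 62880), hence d = 31073.

31073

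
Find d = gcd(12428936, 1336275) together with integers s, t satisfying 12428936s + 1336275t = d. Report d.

1

Repeated division:
12428936 = 9·1336275 + 402461
1336275 = 3·402461 + 128892
402461 = 3·128892 + 15785
128892 = 8·15785 + 2612
15785 = 6·2612 + 113
2612 = 23·113 + 13
113 = 8·13 + 9
13 = 1·9 + 4
9 = 2·4 + 1
4 = 4·1 + 0
gcd(12428936, 1336275) = 1.
Working backward:
1 = 9 − 2·4
1 = −2·13 + 3·9
1 = 3·113 − 26·13
1 = −26·2612 + 601·113
1 = 601·15785 − 3632·2612
1 = −3632·128892 + 29657·15785
1 = 29657·402461 − 92603·128892
1 = −92603·1336275 + 307466·402461
1 = 307466·12428936 − 2859797·1336275
So 1 = (307466)·12428936 + (-2859797)·1336275.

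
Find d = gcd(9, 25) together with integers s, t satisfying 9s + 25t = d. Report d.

1

Euclidean algorithm:
25 = 2*9 + 7
9 = 1*7 + 2
7 = 3*2 + 1
2 = 2*1 + 0
gcd(9, 25) = 1.
Working backward:
1 = 7 − 3·2
1 = −3·9 + 4·7
1 = 4·25 − 11·9
So 1 = (4)·25 + (-11)·9.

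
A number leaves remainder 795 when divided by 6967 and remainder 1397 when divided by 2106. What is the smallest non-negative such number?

7580891

Write x = 795 + 6967·k. Then 6967·k ≡ 1397 − 795 ≡ 602 (mod 2106).
Need 6967⁻¹ mod 2106. Extended Euclid on (2106, 649):
2106 = 3×649 + 159
649 = 4×159 + 13
159 = 12×13 + 3
13 = 4×3 + 1
3 = 3×1 + 0
Back-substitute:
1 = 13 − 4·3
1 = −4·159 + 49·13
1 = 49·649 − 200·159
1 = −200·2106 + 649·649
6967⁻¹ ≡ 649 (mod 2106), so k ≡ 649·602 ≡ 1088 (mod 2106).
x = 795 + 6967·1088 = 7580891.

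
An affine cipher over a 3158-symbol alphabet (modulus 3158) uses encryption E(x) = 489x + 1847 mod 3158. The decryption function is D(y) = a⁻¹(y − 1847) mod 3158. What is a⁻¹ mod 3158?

2157

gcd(3158, 489) by repeated division:
3158 = 6·489 + 224
489 = 2·224 + 41
224 = 5·41 + 19
41 = 2·19 + 3
19 = 6·3 + 1
3 = 3·1 + 0
Since gcd(489, 3158) = 1, back-substitute to write 1 as a combination:
1 = 19 − 6·3
1 = −6·41 + 13·19
1 = 13·224 − 71·41
1 = −71·489 + 155·224
1 = 155·3158 − 1001·489
So 489·(-1001) ≡ 1 (mod 3158), and -1001 ≡ 2157 (mod 3158).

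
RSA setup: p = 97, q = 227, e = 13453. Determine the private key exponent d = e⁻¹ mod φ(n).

2053

φ(n) = (p−1)(q−1) = 96·226 = 21696.
Need d with 13453·d ≡ 1 (mod 21696). Apply the extended Euclidean algorithm:
21696 = 1*13453 + 8243
13453 = 1*8243 + 5210
8243 = 1*5210 + 3033
5210 = 1*3033 + 2177
3033 = 1*2177 + 856
2177 = 2*856 + 465
856 = 1*465 + 391
465 = 1*391 + 74
391 = 5*74 + 21
74 = 3*21 + 11
21 = 1*11 + 10
11 = 1*10 + 1
10 = 10*1 + 0
Back-substitute:
1 = 11 − 10
1 = −21 + 2·11
1 = 2·74 − 7·21
1 = −7·391 + 37·74
1 = 37·465 − 44·391
1 = −44·856 + 81·465
1 = 81·2177 − 206·856
1 = −206·3033 + 287·2177
1 = 287·5210 − 493·3033
1 = −493·8243 + 780·5210
1 = 780·13453 − 1273·8243
1 = −1273·21696 + 2053·13453
So 13453·2053 ≡ 1 (mod 21696), hence d = 2053.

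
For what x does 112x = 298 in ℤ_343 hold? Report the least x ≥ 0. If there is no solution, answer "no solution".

no solution

gcd(112, 343):
343 = 3×112 + 7
112 = 16×7 + 0
gcd = 7, but 7 ∤ 298, so the congruence has no solution.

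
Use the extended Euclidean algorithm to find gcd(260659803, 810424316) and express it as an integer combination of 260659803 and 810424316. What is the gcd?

1

Apply Euclid's algorithm to 810424316 and 260659803:
810424316 = 3*260659803 + 28444907
260659803 = 9*28444907 + 4655640
28444907 = 6*4655640 + 511067
4655640 = 9*511067 + 56037
511067 = 9*56037 + 6734
56037 = 8*6734 + 2165
6734 = 3*2165 + 239
2165 = 9*239 + 14
239 = 17*14 + 1
14 = 14*1 + 0
gcd(260659803, 810424316) = 1.
Express as a combination:
1 = 239 − 17·14
1 = −17·2165 + 154·239
1 = 154·6734 − 479·2165
1 = −479·56037 + 3986·6734
1 = 3986·511067 − 36353·56037
1 = −36353·4655640 + 331163·511067
1 = 331163·28444907 − 2023331·4655640
1 = −2023331·260659803 + 18541142·28444907
1 = 18541142·810424316 − 57646757·260659803
So 1 = (18541142)·810424316 + (-57646757)·260659803.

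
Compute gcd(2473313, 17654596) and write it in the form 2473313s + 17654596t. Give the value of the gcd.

1

Apply Euclid's algorithm to 17654596 and 2473313:
17654596 = 7·2473313 + 341405
2473313 = 7·341405 + 83478
341405 = 4·83478 + 7493
83478 = 11·7493 + 1055
7493 = 7·1055 + 108
1055 = 9·108 + 83
108 = 1·83 + 25
83 = 3·25 + 8
25 = 3·8 + 1
8 = 8·1 + 0
gcd(2473313, 17654596) = 1.
Express as a combination:
1 = 25 − 3·8
1 = −3·83 + 10·25
1 = 10·108 − 13·83
1 = −13·1055 + 127·108
1 = 127·7493 − 902·1055
1 = −902·83478 + 10049·7493
1 = 10049·341405 − 41098·83478
1 = −41098·2473313 + 297735·341405
1 = 297735·17654596 − 2125243·2473313
So 1 = (297735)·17654596 + (-2125243)·2473313.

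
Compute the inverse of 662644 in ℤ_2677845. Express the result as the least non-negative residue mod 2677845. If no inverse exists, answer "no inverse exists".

Apply the Euclidean algorithm to 2677845 and 662644:
2677845 = 4*662644 + 27269
662644 = 24*27269 + 8188
27269 = 3*8188 + 2705
8188 = 3*2705 + 73
2705 = 37*73 + 4
73 = 18*4 + 1
4 = 4*1 + 0
The gcd is 1. Working backward:
1 = 73 − 18·4
1 = −18·2705 + 667·73
1 = 667·8188 − 2019·2705
1 = −2019·27269 + 6724·8188
1 = 6724·662644 − 163395·27269
1 = −163395·2677845 + 660304·662644
So 662644·660304 ≡ 1 (mod 2677845).

660304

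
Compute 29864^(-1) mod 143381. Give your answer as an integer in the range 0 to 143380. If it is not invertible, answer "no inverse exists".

Extended Euclidean algorithm:
143381 = 4·29864 + 23925
29864 = 1·23925 + 5939
23925 = 4·5939 + 169
5939 = 35·169 + 24
169 = 7·24 + 1
24 = 24·1 + 0
gcd = 1, so the inverse exists. Back-substitute:
1 = 169 − 7·24
1 = −7·5939 + 246·169
1 = 246·23925 − 991·5939
1 = −991·29864 + 1237·23925
1 = 1237·143381 − 5939·29864
Thus 29864·(-5939) ≡ 1 (mod 143381); reducing, -5939 mod 143381 = 137442.

137442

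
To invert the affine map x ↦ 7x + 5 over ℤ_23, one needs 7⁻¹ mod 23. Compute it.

Extended Euclidean algorithm:
23 = 3*7 + 2
7 = 3*2 + 1
2 = 2*1 + 0
Since gcd(7, 23) = 1, back-substitute to write 1 as a combination:
1 = 7 − 3·2
1 = −3·23 + 10·7
So 7·10 ≡ 1 (mod 23).

10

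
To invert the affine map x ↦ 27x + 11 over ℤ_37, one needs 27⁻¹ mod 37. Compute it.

Run Euclid on (37, 27):
37 = 1·27 + 10
27 = 2·10 + 7
10 = 1·7 + 3
7 = 2·3 + 1
3 = 3·1 + 0
gcd = 1, so the inverse exists. Back-substitute:
1 = 7 − 2·3
1 = −2·10 + 3·7
1 = 3·27 − 8·10
1 = −8·37 + 11·27
So 27·11 ≡ 1 (mod 37).

11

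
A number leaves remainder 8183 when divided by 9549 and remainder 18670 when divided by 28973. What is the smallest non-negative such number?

130628954

Write x = 8183 + 9549·k. Then 9549·k ≡ 18670 − 8183 ≡ 10487 (mod 28973).
Need 9549⁻¹ mod 28973. Extended Euclid on (28973, 9549):
28973 = 3·9549 + 326
9549 = 29·326 + 95
326 = 3·95 + 41
95 = 2·41 + 13
41 = 3·13 + 2
13 = 6·2 + 1
2 = 2·1 + 0
Back-substitute:
1 = 13 − 6·2
1 = −6·41 + 19·13
1 = 19·95 − 44·41
1 = −44·326 + 151·95
1 = 151·9549 − 4423·326
1 = −4423·28973 + 13420·9549
9549⁻¹ ≡ 13420 (mod 28973), so k ≡ 13420·10487 ≡ 13679 (mod 28973).
x = 8183 + 9549·13679 = 130628954.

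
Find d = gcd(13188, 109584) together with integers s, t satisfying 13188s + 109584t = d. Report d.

12

Repeated division:
109584 = 8·13188 + 4080
13188 = 3·4080 + 948
4080 = 4·948 + 288
948 = 3·288 + 84
288 = 3·84 + 36
84 = 2·36 + 12
36 = 3·12 + 0
gcd(13188, 109584) = 12.
Working backward:
12 = 84 − 2·36
12 = −2·288 + 7·84
12 = 7·948 − 23·288
12 = −23·4080 + 99·948
12 = 99·13188 − 320·4080
12 = −320·109584 + 2659·13188
So 12 = (-320)·109584 + (2659)·13188.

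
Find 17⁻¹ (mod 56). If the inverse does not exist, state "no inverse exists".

33

Extended Euclidean algorithm:
56 = 3*17 + 5
17 = 3*5 + 2
5 = 2*2 + 1
2 = 2*1 + 0
The gcd is 1. Working backward:
1 = 5 − 2·2
1 = −2·17 + 7·5
1 = 7·56 − 23·17
So 17·(-23) ≡ 1 (mod 56), and -23 ≡ 33 (mod 56).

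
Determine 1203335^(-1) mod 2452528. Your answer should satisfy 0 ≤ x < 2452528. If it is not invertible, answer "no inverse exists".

1349591

Extended Euclidean algorithm:
2452528 = 2×1203335 + 45858
1203335 = 26×45858 + 11027
45858 = 4×11027 + 1750
11027 = 6×1750 + 527
1750 = 3×527 + 169
527 = 3×169 + 20
169 = 8×20 + 9
20 = 2×9 + 2
9 = 4×2 + 1
2 = 2×1 + 0
gcd = 1, so the inverse exists. Back-substitute:
1 = 9 − 4·2
1 = −4·20 + 9·9
1 = 9·169 − 76·20
1 = −76·527 + 237·169
1 = 237·1750 − 787·527
1 = −787·11027 + 4959·1750
1 = 4959·45858 − 20623·11027
1 = −20623·1203335 + 541157·45858
1 = 541157·2452528 − 1102937·1203335
Hence 1203335⁻¹ ≡ -1102937 ≡ 1349591 (mod 2452528).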